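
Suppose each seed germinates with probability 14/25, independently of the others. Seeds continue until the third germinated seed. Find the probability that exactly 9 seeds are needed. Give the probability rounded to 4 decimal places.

0.0357

Y = trial on which the third success occurs; negative binomial, r=3, p=0.56.
P(Y=9) = C(8,2) · p^3 · (1−p)^6
= 28 · 0.17562 · 0.0072563 = 0.035681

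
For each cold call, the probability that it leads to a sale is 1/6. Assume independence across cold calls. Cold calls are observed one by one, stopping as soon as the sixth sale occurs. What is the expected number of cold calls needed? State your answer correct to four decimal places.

Y = total cold calls until the sixth success; negative binomial with r=6, p=0.166667.
E[Y] = r / p = 6 / 0.166667 = 36.000000

36.0000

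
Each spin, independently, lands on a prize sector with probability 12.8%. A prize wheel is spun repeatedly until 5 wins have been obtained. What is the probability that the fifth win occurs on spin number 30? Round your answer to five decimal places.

0.02659

Y = trial on which the fifth success occurs; negative binomial, r=5, p=0.128.
P(Y=30) = C(29,4) · p^5 · (1−p)^25
= 23751 · 3.436e-05 · 0.032577 = 0.0265854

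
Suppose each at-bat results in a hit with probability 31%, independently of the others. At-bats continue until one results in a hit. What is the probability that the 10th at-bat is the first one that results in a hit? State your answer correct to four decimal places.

Geometric (trials to first success), p = 0.31.
P(Y = 10) = (1−p)^9 · p = 0.035452 · 0.31 = 0.010990

0.0110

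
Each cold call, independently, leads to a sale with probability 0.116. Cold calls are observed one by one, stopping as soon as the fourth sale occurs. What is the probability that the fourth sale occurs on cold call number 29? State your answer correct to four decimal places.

0.0272

Y = trial on which the fourth success occurs; negative binomial, r=4, p=0.116.
P(Y=29) = C(28,3) · p^4 · (1−p)^25
= 3276 · 0.00018106 · 0.045847 = 0.027195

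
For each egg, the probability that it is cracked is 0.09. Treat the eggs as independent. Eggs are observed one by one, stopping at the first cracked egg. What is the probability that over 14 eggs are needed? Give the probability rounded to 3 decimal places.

0.267

Y = number of eggs to the first success; geometric, p = 0.09.
P(Y > 14) = P(first 14 all fail) = (1−p)^14 = 0.26704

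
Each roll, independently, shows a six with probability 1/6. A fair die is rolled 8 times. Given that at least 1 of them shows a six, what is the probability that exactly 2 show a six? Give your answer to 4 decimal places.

X ~ Binomial(8, 0.166667). Want P(X=2 | X≥1) = P(X=2) / P(X≥1).
P(X=2) = C(8,2)·0.166667^2·0.833333^6 = 0.260476
P(X≥1) = 1 − 0.232568 = 0.767432
Ratio = 0.260476 / 0.767432 = 0.339413

0.3394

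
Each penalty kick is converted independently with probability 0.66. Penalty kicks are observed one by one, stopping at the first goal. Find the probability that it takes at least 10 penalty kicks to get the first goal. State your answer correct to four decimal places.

0.0001

Y = number of penalty kicks to the first success; geometric, p = 0.66.
P(Y > 9) = P(first 9 all fail) = (1−p)^9 = 0.000061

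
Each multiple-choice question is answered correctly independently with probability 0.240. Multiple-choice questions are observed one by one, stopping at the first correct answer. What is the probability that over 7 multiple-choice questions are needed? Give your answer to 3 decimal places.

Y = number of multiple-choice questions to the first success; geometric, p = 0.24.
P(Y > 7) = P(first 7 all fail) = (1−p)^7 = 0.14645

0.146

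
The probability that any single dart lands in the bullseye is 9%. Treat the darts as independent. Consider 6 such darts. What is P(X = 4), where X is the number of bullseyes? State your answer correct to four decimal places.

X ~ Binomial(n=6, p=0.09).
P(X=4) = C(6,4) · p^4 · (1−p)^2
= 15 · 6.561e-05 · 0.8281 = 0.000815

0.0008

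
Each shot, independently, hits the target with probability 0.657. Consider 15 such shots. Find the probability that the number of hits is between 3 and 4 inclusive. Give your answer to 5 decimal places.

0.00231

X ~ Binomial(15, 0.657); P(3 ≤ X ≤ 4) = Σ C(15,k) p^k (1−p)^(15−k) over k:
  k=3: C(15,3)·0.657^3·0.343^12 = 0.0003422
  k=4: C(15,4)·0.657^4·0.343^11 = 0.0019662
Total = 0.0023084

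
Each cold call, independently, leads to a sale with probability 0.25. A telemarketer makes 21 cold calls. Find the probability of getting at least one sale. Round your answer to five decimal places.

P(at least one) = 1 − P(none) = 1 − (1 − 0.25)^21
= 1 − 0.0023784 = 0.9976216

0.99762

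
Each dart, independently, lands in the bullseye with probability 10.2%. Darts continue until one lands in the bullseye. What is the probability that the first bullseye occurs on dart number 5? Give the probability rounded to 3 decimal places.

Geometric (trials to first success), p = 0.102.
P(Y = 5) = (1−p)^4 · p = 0.65029 · 0.102 = 0.06633

0.066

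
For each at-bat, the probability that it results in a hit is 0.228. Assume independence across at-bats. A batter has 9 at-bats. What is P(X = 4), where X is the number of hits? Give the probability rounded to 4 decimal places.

X ~ Binomial(n=9, p=0.228).
P(X=4) = C(9,4) · p^4 · (1−p)^5
= 126 · 0.0027023 · 0.27421 = 0.093368

0.0934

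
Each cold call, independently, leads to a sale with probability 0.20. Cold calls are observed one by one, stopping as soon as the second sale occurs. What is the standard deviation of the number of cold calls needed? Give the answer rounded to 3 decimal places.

Y = total cold calls until the second success; negative binomial with r=2, p=0.20.
SD(Y) = √[r(1−p)/p²] = √(40.00000) = 6.32456

6.325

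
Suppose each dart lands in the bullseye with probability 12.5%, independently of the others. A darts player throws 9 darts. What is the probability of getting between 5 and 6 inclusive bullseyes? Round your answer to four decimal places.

0.0025

X ~ Binomial(9, 0.125); P(5 ≤ X ≤ 6) = Σ C(9,k) p^k (1−p)^(9−k) over k:
  k=5: C(9,5)·0.125^5·0.875^4 = 0.002254
  k=6: C(9,6)·0.125^6·0.875^3 = 0.000215
Total = 0.002469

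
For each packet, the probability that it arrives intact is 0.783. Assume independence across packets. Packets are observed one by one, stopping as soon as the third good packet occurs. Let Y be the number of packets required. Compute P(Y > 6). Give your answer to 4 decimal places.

Needing more than 6 packets ⇔ fewer than 3 successes in the first 6. With X ~ Binomial(6, 0.783), P(Y > 6) = P(X ≤ 2).
  k=0: C(6,0)·0.783^0·0.217^6 = 0.000104
  k=1: C(6,1)·0.783^1·0.217^5 = 0.002261
  k=2: C(6,2)·0.783^2·0.217^4 = 0.020392
P(X ≤ 2) = 0.022757

0.0228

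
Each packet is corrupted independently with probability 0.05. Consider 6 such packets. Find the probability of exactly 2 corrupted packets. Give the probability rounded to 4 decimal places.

X ~ Binomial(n=6, p=0.05).
P(X=2) = C(6,2) · p^2 · (1−p)^4
= 15 · 0.0025 · 0.81451 = 0.030544

0.0305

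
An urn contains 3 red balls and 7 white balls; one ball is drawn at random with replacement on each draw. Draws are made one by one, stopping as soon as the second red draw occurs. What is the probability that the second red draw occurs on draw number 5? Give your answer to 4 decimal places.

0.1235

Y = trial on which the second success occurs; negative binomial, r=2, p=0.30.
P(Y=5) = C(4,1) · p^2 · (1−p)^3
= 4 · 0.09 · 0.343 = 0.123480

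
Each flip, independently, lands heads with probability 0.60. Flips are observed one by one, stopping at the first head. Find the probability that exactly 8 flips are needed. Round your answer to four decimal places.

0.0010

Geometric (trials to first success), p = 0.60.
P(Y = 8) = (1−p)^7 · p = 0.0016384 · 0.60 = 0.000983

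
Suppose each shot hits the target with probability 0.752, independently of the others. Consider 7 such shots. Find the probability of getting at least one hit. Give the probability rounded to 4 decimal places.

0.9999

P(at least one) = 1 − P(none) = 1 − (1 − 0.752)^7
= 1 − 0.000058 = 0.999942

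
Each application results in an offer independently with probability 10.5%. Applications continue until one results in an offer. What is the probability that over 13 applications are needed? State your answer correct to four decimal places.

Y = number of applications to the first success; geometric, p = 0.105.
P(Y > 13) = P(first 13 all fail) = (1−p)^13 = 0.236428

0.2364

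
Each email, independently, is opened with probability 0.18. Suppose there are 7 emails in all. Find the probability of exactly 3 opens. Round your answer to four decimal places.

0.0923

X ~ Binomial(n=7, p=0.18).
P(X=3) = C(7,3) · p^3 · (1−p)^4
= 35 · 0.005832 · 0.45212 = 0.092287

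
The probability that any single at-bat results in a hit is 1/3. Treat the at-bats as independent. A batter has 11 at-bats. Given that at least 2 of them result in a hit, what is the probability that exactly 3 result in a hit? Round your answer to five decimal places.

0.25782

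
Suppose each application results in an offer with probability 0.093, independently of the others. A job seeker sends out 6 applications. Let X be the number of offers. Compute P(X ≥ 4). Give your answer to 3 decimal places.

X ~ Binomial(6, 0.093); P(X ≥ 4) = Σ C(6,k) p^k (1−p)^(6−k) over k:
  k=4: C(6,4)·0.093^4·0.907^2 = 0.00092
  k=5: C(6,5)·0.093^5·0.907^1 = 0.00004
  k=6: C(6,6)·0.093^6·0.907^0 = 0.00000
Total = 0.00096

0.001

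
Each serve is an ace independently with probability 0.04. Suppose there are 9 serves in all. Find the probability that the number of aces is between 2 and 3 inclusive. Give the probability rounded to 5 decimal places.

0.04749

X ~ Binomial(9, 0.04); P(2 ≤ X ≤ 3) = Σ C(9,k) p^k (1−p)^(9−k) over k:
  k=2: C(9,2)·0.04^2·0.96^7 = 0.0432834
  k=3: C(9,3)·0.04^3·0.96^6 = 0.0042081
Total = 0.0474915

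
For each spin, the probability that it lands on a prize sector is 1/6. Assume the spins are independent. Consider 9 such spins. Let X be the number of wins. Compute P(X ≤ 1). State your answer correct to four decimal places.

X ~ Binomial(9, 0.166667); P(X ≤ 1) = Σ C(9,k) p^k (1−p)^(9−k) over k:
  k=0: C(9,0)·0.166667^0·0.833333^9 = 0.193807
  k=1: C(9,1)·0.166667^1·0.833333^8 = 0.348852
Total = 0.542659

0.5427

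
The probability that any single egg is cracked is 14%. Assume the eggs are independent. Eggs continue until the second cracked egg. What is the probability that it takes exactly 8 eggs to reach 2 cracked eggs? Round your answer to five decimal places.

0.05551

Y = trial on which the second success occurs; negative binomial, r=2, p=0.14.
P(Y=8) = C(7,1) · p^2 · (1−p)^6
= 7 · 0.0196 · 0.40457 = 0.0555066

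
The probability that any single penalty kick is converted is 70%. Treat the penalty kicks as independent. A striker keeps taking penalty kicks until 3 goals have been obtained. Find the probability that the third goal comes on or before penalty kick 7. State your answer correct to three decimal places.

0.971

Finishing within 7 penalty kicks ⇔ at least 3 successes in the first 7. With X ~ Binomial(7, 0.70), P(Y ≤ 7) = 1 − P(X ≤ 2).
  k=0: C(7,0)·0.70^0·0.30^7 = 0.00022
  k=1: C(7,1)·0.70^1·0.30^6 = 0.00357
  k=2: C(7,2)·0.70^2·0.30^5 = 0.02500
1 − 0.02880 = 0.97120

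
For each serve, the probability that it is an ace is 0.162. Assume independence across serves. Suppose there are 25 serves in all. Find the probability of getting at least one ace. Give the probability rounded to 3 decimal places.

0.988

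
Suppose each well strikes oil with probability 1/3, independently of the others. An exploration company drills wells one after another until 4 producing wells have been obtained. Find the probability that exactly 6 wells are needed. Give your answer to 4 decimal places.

0.0549

Y = trial on which the fourth success occurs; negative binomial, r=4, p=0.333333.
P(Y=6) = C(5,3) · p^4 · (1−p)^2
= 10 · 0.012346 · 0.44444 = 0.054870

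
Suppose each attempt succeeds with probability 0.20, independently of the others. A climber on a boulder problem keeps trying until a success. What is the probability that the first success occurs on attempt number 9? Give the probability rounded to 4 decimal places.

0.0336

Geometric (trials to first success), p = 0.20.
P(Y = 9) = (1−p)^8 · p = 0.16777 · 0.20 = 0.033554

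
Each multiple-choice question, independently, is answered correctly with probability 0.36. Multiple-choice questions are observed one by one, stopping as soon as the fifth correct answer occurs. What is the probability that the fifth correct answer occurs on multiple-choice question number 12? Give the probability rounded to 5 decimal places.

Y = trial on which the fifth success occurs; negative binomial, r=5, p=0.36.
P(Y=12) = C(11,4) · p^5 · (1−p)^7
= 330 · 0.0060466 · 0.04398 = 0.0877579

0.08776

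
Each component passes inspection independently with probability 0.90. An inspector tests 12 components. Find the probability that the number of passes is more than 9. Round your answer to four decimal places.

0.8891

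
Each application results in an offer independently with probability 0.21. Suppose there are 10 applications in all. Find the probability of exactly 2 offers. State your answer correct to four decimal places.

0.3011

X ~ Binomial(n=10, p=0.21).
P(X=2) = C(10,2) · p^2 · (1−p)^8
= 45 · 0.0441 · 0.15171 = 0.301070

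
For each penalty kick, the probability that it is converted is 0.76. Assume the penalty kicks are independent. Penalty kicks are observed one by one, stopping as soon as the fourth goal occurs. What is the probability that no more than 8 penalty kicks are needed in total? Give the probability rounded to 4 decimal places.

0.9770

Finishing within 8 penalty kicks ⇔ at least 4 successes in the first 8. With X ~ Binomial(8, 0.76), P(Y ≤ 8) = 1 − P(X ≤ 3).
  k=0: C(8,0)·0.76^0·0.24^8 = 0.000011
  k=1: C(8,1)·0.76^1·0.24^7 = 0.000279
  k=2: C(8,2)·0.76^2·0.24^6 = 0.003091
  k=3: C(8,3)·0.76^3·0.24^5 = 0.019574
1 − 0.022955 = 0.977045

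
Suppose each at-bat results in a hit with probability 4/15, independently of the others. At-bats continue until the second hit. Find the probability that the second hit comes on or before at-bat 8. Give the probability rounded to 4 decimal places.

Finishing within 8 at-bats ⇔ at least 2 successes in the first 8. With X ~ Binomial(8, 0.266667), P(Y ≤ 8) = 1 − P(X ≤ 1).
  k=0: C(8,0)·0.266667^0·0.733333^8 = 0.083639
  k=1: C(8,1)·0.266667^1·0.733333^7 = 0.243315
1 − 0.326954 = 0.673046

0.6730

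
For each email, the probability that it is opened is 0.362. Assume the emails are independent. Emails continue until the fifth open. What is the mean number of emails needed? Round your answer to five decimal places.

Y = total emails until the fifth success; negative binomial with r=5, p=0.362.
E[Y] = r / p = 5 / 0.362 = 13.8121547

13.81215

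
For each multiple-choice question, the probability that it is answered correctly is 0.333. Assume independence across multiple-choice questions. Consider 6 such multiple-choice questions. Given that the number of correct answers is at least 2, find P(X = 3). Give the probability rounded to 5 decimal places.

0.33810

X ~ Binomial(6, 0.333). Want P(X=3 | X≥2) = P(X=3) / P(X≥2).
P(X=3) = C(6,3)·0.333^3·0.667^3 = 0.2191494
P(X≥2) = 1 − 0.0880552 − 0.2637695 = 0.6481753
Ratio = 0.2191494 / 0.6481753 = 0.3381020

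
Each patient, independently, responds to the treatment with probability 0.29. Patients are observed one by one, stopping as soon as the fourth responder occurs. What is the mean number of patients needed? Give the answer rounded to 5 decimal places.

Y = total patients until the fourth success; negative binomial with r=4, p=0.29.
E[Y] = r / p = 4 / 0.29 = 13.7931034

13.79310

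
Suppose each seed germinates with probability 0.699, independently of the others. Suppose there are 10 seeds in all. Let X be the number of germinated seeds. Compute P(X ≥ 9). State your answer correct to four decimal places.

0.1478

X ~ Binomial(10, 0.699); P(X ≥ 9) = Σ C(10,k) p^k (1−p)^(10−k) over k:
  k=9: C(10,9)·0.699^9·0.301^1 = 0.119912
  k=10: C(10,10)·0.699^10·0.301^0 = 0.027847
Total = 0.147758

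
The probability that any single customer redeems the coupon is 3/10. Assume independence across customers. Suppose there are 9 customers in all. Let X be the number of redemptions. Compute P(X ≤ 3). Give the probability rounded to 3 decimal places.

X ~ Binomial(9, 0.30); P(X ≤ 3) = Σ C(9,k) p^k (1−p)^(9−k) over k:
  k=0: C(9,0)·0.30^0·0.70^9 = 0.04035
  k=1: C(9,1)·0.30^1·0.70^8 = 0.15565
  k=2: C(9,2)·0.30^2·0.70^7 = 0.26683
  k=3: C(9,3)·0.30^3·0.70^6 = 0.26683
Total = 0.72966

0.730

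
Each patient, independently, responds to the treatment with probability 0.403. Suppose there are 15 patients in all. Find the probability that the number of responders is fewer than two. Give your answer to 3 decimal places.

X ~ Binomial(15, 0.403); P(X ≤ 1) = Σ C(15,k) p^k (1−p)^(15−k) over k:
  k=0: C(15,0)·0.403^0·0.597^15 = 0.00044
  k=1: C(15,1)·0.403^1·0.597^14 = 0.00442
Total = 0.00485

0.005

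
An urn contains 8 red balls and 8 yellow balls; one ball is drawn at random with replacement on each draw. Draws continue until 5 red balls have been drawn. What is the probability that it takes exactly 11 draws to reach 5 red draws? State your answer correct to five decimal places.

Y = trial on which the fifth success occurs; negative binomial, r=5, p=0.50.
P(Y=11) = C(10,4) · p^5 · (1−p)^6
= 210 · 0.03125 · 0.015625 = 0.1025391

0.10254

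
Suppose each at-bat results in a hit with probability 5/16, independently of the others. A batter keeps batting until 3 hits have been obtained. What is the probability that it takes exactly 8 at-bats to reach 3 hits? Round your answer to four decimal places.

Y = trial on which the third success occurs; negative binomial, r=3, p=0.3125.
P(Y=8) = C(7,2) · p^3 · (1−p)^5
= 21 · 0.030518 · 0.15359 = 0.098431

0.0984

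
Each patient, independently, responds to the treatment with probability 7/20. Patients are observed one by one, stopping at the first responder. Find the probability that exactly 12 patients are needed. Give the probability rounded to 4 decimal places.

0.0031

Geometric (trials to first success), p = 0.35.
P(Y = 12) = (1−p)^11 · p = 0.0087508 · 0.35 = 0.003063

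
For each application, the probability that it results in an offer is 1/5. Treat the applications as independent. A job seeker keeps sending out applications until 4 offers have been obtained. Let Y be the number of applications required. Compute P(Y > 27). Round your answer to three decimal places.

0.182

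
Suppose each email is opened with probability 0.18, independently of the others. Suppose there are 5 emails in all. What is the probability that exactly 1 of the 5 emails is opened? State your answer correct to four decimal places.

X ~ Binomial(n=5, p=0.18).
P(X=1) = C(5,1) · p^1 · (1−p)^4
= 5 · 0.18 · 0.45212 = 0.406910

0.4069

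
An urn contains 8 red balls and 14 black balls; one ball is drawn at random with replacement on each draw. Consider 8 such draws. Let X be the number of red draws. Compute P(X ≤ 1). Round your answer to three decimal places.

X ~ Binomial(8, 0.363636); P(X ≤ 1) = Σ C(8,k) p^k (1−p)^(8−k) over k:
  k=0: C(8,0)·0.363636^0·0.636364^8 = 0.02689
  k=1: C(8,1)·0.363636^1·0.636364^7 = 0.12294
Total = 0.14983

0.150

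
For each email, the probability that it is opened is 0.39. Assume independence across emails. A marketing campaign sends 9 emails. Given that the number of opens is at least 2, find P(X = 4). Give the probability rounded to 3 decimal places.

X ~ Binomial(9, 0.39). Want P(X=4 | X≥2) = P(X=4) / P(X≥2).
P(X=4) = C(9,4)·0.39^4·0.61^5 = 0.24619
P(X≥2) = 1 − 0.01169 − 0.06729 = 0.92102
Ratio = 0.24619 / 0.92102 = 0.26731

0.267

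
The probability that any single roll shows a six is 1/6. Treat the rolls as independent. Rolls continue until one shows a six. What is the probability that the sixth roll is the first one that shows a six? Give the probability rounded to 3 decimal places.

Geometric (trials to first success), p = 0.166667.
P(Y = 6) = (1−p)^5 · p = 0.40188 · 0.166667 = 0.06698

0.067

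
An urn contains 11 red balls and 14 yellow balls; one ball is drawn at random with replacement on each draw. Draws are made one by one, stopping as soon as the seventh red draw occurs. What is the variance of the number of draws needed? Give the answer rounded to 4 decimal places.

20.2479

Y = total draws until the seventh success; negative binomial with r=7, p=0.44.
Var(Y) = r(1−p)/p² = 7·0.56 / 0.44² = 20.247934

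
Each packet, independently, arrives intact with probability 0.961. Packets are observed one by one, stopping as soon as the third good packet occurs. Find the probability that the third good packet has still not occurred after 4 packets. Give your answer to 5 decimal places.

0.00866

Needing more than 4 packets ⇔ fewer than 3 successes in the first 4. With X ~ Binomial(4, 0.961), P(Y > 4) = P(X ≤ 2).
  k=0: C(4,0)·0.961^0·0.039^4 = 0.0000023
  k=1: C(4,1)·0.961^1·0.039^3 = 0.0002280
  k=2: C(4,2)·0.961^2·0.039^2 = 0.0084281
P(X ≤ 2) = 0.0086584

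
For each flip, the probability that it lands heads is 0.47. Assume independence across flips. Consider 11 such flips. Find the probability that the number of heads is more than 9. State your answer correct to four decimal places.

0.0033

X ~ Binomial(11, 0.47); P(X ≥ 10) = Σ C(11,k) p^k (1−p)^(11−k) over k:
  k=10: C(11,10)·0.47^10·0.53^1 = 0.003067
  k=11: C(11,11)·0.47^11·0.53^0 = 0.000247
Total = 0.003314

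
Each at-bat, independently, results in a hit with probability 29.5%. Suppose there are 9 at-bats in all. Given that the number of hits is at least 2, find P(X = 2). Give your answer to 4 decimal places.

0.3411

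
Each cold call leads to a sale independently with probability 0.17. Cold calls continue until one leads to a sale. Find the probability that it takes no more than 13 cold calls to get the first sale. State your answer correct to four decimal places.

Y = number of cold calls to the first success; geometric, p = 0.17.
P(Y ≤ 13) = 1 − (1−p)^13 = 1 − 0.088719 = 0.911281

0.9113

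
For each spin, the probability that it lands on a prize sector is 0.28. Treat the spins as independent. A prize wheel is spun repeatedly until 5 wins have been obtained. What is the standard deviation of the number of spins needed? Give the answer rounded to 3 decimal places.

6.776

Y = total spins until the fifth success; negative binomial with r=5, p=0.28.
SD(Y) = √[r(1−p)/p²] = √(45.91837) = 6.77631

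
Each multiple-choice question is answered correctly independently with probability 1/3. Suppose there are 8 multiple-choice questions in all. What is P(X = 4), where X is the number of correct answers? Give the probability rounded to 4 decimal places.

X ~ Binomial(n=8, p=0.333333).
P(X=4) = C(8,4) · p^4 · (1−p)^4
= 70 · 0.012346 · 0.19753 = 0.170706

0.1707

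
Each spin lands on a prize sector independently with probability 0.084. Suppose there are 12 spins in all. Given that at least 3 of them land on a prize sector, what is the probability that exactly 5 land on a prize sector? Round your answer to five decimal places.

X ~ Binomial(12, 0.084). Want P(X=5 | X≥3) = P(X=5) / P(X≥3).
P(X=5) = C(12,5)·0.084^5·0.916^7 = 0.0017922
P(X≥3) = 1 − 0.3489359 − 0.3839819 − 0.1936677 = 0.0734145
Ratio = 0.0017922 / 0.0734145 = 0.0244123

0.02441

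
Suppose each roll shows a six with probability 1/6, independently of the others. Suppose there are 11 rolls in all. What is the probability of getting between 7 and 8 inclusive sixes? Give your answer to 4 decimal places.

X ~ Binomial(11, 0.166667); P(7 ≤ X ≤ 8) = Σ C(11,k) p^k (1−p)^(11−k) over k:
  k=7: C(11,7)·0.166667^7·0.833333^4 = 0.000568
  k=8: C(11,8)·0.166667^8·0.833333^3 = 0.000057
Total = 0.000625

0.0006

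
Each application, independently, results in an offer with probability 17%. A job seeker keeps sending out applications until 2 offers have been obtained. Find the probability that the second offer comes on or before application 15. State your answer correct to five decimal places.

0.75111

Finishing within 15 applications ⇔ at least 2 successes in the first 15. With X ~ Binomial(15, 0.17), P(Y ≤ 15) = 1 − P(X ≤ 1).
  k=0: C(15,0)·0.17^0·0.83^15 = 0.0611183
  k=1: C(15,1)·0.17^1·0.83^14 = 0.1877731
1 − 0.2488915 = 0.7511085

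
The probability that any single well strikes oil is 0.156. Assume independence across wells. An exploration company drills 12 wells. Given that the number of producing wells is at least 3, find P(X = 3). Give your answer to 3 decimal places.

X ~ Binomial(12, 0.156). Want P(X=3 | X≥3) = P(X=3) / P(X≥3).
P(X=3) = C(12,3)·0.156^3·0.844^9 = 0.18150
P(X≥3) = 1 − 0.13065 − 0.28978 − 0.29459 = 0.28498
Ratio = 0.18150 / 0.28498 = 0.63690

0.637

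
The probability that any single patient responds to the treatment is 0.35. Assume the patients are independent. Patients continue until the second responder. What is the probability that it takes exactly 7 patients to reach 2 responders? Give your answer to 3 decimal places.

0.085

Y = trial on which the second success occurs; negative binomial, r=2, p=0.35.
P(Y=7) = C(6,1) · p^2 · (1−p)^5
= 6 · 0.1225 · 0.11603 = 0.08528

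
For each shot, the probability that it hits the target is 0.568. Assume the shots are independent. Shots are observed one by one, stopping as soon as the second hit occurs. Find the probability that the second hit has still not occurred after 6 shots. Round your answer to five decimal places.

Needing more than 6 shots ⇔ fewer than 2 successes in the first 6. With X ~ Binomial(6, 0.568), P(Y > 6) = P(X ≤ 1).
  k=0: C(6,0)·0.568^0·0.432^6 = 0.0064998
  k=1: C(6,1)·0.568^1·0.432^5 = 0.0512765
P(X ≤ 1) = 0.0577763

0.05778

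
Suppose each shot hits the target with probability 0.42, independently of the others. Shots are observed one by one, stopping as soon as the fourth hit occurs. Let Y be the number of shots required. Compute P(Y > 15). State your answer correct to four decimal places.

0.0678

Needing more than 15 shots ⇔ fewer than 4 successes in the first 15. With X ~ Binomial(15, 0.42), P(Y > 15) = P(X ≤ 3).
  k=0: C(15,0)·0.42^0·0.58^15 = 0.000283
  k=1: C(15,1)·0.42^1·0.58^14 = 0.003071
  k=2: C(15,2)·0.42^2·0.58^13 = 0.015569
  k=3: C(15,3)·0.42^3·0.58^12 = 0.048853
P(X ≤ 3) = 0.067776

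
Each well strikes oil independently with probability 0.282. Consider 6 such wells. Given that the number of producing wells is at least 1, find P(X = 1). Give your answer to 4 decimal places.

0.3741

X ~ Binomial(6, 0.282). Want P(X=1 | X≥1) = P(X=1) / P(X≥1).
P(X=1) = C(6,1)·0.282^1·0.718^5 = 0.322866
P(X≥1) = 1 − 0.137008 = 0.862992
Ratio = 0.322866 / 0.862992 = 0.374124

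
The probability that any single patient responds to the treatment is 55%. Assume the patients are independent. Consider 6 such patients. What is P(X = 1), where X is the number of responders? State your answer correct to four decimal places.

0.0609

X ~ Binomial(n=6, p=0.55).
P(X=1) = C(6,1) · p^1 · (1−p)^5
= 6 · 0.55 · 0.018453 = 0.060894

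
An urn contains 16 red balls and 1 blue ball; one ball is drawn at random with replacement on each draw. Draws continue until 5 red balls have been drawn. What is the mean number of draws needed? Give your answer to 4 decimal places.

Y = total draws until the fifth success; negative binomial with r=5, p=0.941176.
E[Y] = r / p = 5 / 0.941176 = 5.312500

5.3125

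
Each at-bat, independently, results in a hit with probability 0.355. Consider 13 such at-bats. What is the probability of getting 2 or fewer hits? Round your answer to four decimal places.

0.1063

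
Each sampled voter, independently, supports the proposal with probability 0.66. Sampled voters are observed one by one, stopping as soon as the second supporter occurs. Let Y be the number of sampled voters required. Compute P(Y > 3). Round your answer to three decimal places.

0.268

Needing more than 3 sampled voters ⇔ fewer than 2 successes in the first 3. With X ~ Binomial(3, 0.66), P(Y > 3) = P(X ≤ 1).
  k=0: C(3,0)·0.66^0·0.34^3 = 0.03930
  k=1: C(3,1)·0.66^1·0.34^2 = 0.22889
P(X ≤ 1) = 0.26819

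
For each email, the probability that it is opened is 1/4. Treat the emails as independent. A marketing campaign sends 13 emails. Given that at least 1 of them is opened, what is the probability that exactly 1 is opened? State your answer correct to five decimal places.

X ~ Binomial(13, 0.25). Want P(X=1 | X≥1) = P(X=1) / P(X≥1).
P(X=1) = C(13,1)·0.25^1·0.75^12 = 0.1029481
P(X≥1) = 1 − 0.0237573 = 0.9762427
Ratio = 0.1029481 / 0.9762427 = 0.1054534

0.10545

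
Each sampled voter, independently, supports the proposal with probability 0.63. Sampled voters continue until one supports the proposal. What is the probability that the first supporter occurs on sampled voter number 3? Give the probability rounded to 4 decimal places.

Geometric (trials to first success), p = 0.63.
P(Y = 3) = (1−p)^2 · p = 0.1369 · 0.63 = 0.086247

0.0862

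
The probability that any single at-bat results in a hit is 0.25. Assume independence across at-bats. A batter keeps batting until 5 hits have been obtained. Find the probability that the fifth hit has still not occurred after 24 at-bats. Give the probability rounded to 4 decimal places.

0.2466

Needing more than 24 at-bats ⇔ fewer than 5 successes in the first 24. With X ~ Binomial(24, 0.25), P(Y > 24) = P(X ≤ 4).
  k=0: C(24,0)·0.25^0·0.75^24 = 0.001003
  k=1: C(24,1)·0.25^1·0.75^23 = 0.008027
  k=2: C(24,2)·0.25^2·0.75^22 = 0.030771
  k=3: C(24,3)·0.25^3·0.75^21 = 0.075217
  k=4: C(24,4)·0.25^4·0.75^20 = 0.131630
P(X ≤ 4) = 0.246648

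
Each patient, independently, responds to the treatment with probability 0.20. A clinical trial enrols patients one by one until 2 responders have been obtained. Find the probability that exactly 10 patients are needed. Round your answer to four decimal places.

0.0604

Y = trial on which the second success occurs; negative binomial, r=2, p=0.20.
P(Y=10) = C(9,1) · p^2 · (1−p)^8
= 9 · 0.04 · 0.16777 = 0.060398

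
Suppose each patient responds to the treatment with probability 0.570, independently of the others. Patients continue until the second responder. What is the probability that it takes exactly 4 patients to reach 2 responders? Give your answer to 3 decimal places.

0.180

Y = trial on which the second success occurs; negative binomial, r=2, p=0.57.
P(Y=4) = C(3,1) · p^2 · (1−p)^2
= 3 · 0.3249 · 0.1849 = 0.18022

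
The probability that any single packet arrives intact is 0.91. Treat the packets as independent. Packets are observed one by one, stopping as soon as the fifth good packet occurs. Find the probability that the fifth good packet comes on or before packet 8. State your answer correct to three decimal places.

0.997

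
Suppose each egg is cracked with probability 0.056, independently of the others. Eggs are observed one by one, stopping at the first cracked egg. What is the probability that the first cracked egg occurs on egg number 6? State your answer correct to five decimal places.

Geometric (trials to first success), p = 0.056.
P(Y = 6) = (1−p)^5 · p = 0.74965 · 0.056 = 0.0419805

0.04198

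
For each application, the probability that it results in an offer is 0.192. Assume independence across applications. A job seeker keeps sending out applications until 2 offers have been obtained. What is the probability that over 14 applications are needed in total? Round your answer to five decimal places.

0.21874

Needing more than 14 applications ⇔ fewer than 2 successes in the first 14. With X ~ Binomial(14, 0.192), P(Y > 14) = P(X ≤ 1).
  k=0: C(14,0)·0.192^0·0.808^14 = 0.0505544
  k=1: C(14,1)·0.192^1·0.808^13 = 0.1681810
P(X ≤ 1) = 0.2187354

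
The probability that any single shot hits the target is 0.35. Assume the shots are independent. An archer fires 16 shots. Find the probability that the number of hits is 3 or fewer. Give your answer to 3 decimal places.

0.134

X ~ Binomial(16, 0.35); P(X ≤ 3) = Σ C(16,k) p^k (1−p)^(16−k) over k:
  k=0: C(16,0)·0.35^0·0.65^16 = 0.00102
  k=1: C(16,1)·0.35^1·0.65^15 = 0.00875
  k=2: C(16,2)·0.35^2·0.65^14 = 0.03533
  k=3: C(16,3)·0.35^3·0.65^13 = 0.08877
Total = 0.13386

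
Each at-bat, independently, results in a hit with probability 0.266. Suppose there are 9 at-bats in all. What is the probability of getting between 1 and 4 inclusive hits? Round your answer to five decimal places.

X ~ Binomial(9, 0.266); P(1 ≤ X ≤ 4) = Σ C(9,k) p^k (1−p)^(9−k) over k:
  k=1: C(9,1)·0.266^1·0.734^8 = 0.2016938
  k=2: C(9,2)·0.266^2·0.734^7 = 0.2923736
  k=3: C(9,3)·0.266^3·0.734^6 = 0.2472297
  k=4: C(9,4)·0.266^4·0.734^5 = 0.1343932
Total = 0.8756903

0.87569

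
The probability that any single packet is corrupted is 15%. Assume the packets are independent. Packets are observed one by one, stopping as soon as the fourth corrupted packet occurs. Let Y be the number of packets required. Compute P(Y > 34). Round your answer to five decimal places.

0.22847

Needing more than 34 packets ⇔ fewer than 4 successes in the first 34. With X ~ Binomial(34, 0.15), P(Y > 34) = P(X ≤ 3).
  k=0: C(34,0)·0.15^0·0.85^34 = 0.0039833
  k=1: C(34,1)·0.15^1·0.85^33 = 0.0238998
  k=2: C(34,2)·0.15^2·0.85^32 = 0.0695907
  k=3: C(34,3)·0.15^3·0.85^31 = 0.1309942
P(X ≤ 3) = 0.2284680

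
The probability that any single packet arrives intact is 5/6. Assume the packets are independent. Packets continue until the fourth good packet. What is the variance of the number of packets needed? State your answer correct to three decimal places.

Y = total packets until the fourth success; negative binomial with r=4, p=0.833333.
Var(Y) = r(1−p)/p² = 4·0.166667 / 0.833333² = 0.96000

0.960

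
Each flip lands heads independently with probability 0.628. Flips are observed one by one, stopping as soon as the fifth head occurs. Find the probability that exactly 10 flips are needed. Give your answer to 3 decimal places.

0.088

Y = trial on which the fifth success occurs; negative binomial, r=5, p=0.628.
P(Y=10) = C(9,4) · p^5 · (1−p)^5
= 126 · 0.097678 · 0.0071238 = 0.08768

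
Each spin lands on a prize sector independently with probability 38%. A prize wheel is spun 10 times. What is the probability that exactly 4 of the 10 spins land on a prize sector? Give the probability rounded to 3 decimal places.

X ~ Binomial(n=10, p=0.38).
P(X=4) = C(10,4) · p^4 · (1−p)^6
= 210 · 0.020851 · 0.0568 = 0.24872

0.249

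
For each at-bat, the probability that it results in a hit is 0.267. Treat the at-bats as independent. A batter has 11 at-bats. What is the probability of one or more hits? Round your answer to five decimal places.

P(at least one) = 1 − P(none) = 1 − (1 − 0.267)^11
= 1 − 0.0328204 = 0.9671796

0.96718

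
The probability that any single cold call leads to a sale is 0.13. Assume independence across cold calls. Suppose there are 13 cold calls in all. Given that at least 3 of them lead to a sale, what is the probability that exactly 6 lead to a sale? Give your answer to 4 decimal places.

0.0134

X ~ Binomial(13, 0.13). Want P(X=6 | X≥3) = P(X=6) / P(X≥3).
P(X=6) = C(13,6)·0.13^6·0.87^7 = 0.003125
P(X≥3) = 1 − 0.163588 − 0.317774 − 0.284900 = 0.233738
Ratio = 0.003125 / 0.233738 = 0.013368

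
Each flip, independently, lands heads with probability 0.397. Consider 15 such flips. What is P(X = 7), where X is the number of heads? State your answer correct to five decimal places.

X ~ Binomial(n=15, p=0.397).
P(X=7) = C(15,7) · p^7 · (1−p)^8
= 6435 · 0.0015543 · 0.01748 = 0.1748319

0.17483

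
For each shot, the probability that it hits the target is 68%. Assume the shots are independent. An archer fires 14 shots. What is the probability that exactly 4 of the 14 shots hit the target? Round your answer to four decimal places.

X ~ Binomial(n=14, p=0.68).
P(X=4) = C(14,4) · p^4 · (1−p)^10
= 1001 · 0.21381 · 1.1259e-05 = 0.002410

0.0024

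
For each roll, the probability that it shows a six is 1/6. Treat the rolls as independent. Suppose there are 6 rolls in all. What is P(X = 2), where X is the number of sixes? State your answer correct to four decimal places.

0.2009

X ~ Binomial(n=6, p=0.166667).
P(X=2) = C(6,2) · p^2 · (1−p)^4
= 15 · 0.027778 · 0.48225 = 0.200939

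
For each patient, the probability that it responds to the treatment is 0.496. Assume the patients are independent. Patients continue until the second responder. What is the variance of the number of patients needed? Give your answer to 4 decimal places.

4.0973

Y = total patients until the second success; negative binomial with r=2, p=0.496.
Var(Y) = r(1−p)/p² = 2·0.504 / 0.496² = 4.097294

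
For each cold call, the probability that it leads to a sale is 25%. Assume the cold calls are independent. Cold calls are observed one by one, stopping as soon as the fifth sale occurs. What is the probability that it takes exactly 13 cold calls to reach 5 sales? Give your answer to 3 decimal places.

Y = trial on which the fifth success occurs; negative binomial, r=5, p=0.25.
P(Y=13) = C(12,4) · p^5 · (1−p)^8
= 495 · 0.00097656 · 0.10011 = 0.04839

0.048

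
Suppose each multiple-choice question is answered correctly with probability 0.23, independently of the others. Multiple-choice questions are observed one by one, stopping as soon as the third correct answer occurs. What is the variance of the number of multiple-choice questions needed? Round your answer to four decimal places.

43.6673

Y = total multiple-choice questions until the third success; negative binomial with r=3, p=0.23.
Var(Y) = r(1−p)/p² = 3·0.77 / 0.23² = 43.667297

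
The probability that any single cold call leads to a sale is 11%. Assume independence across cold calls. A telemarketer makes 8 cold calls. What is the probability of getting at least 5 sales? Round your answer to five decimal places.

X ~ Binomial(8, 0.11); P(X ≥ 5) = Σ C(8,k) p^k (1−p)^(8−k) over k:
  k=5: C(8,5)·0.11^5·0.89^3 = 0.0006358
  k=6: C(8,6)·0.11^6·0.89^2 = 0.0000393
  k=7: C(8,7)·0.11^7·0.89^1 = 0.0000014
  k=8: C(8,8)·0.11^8·0.89^0 = 0.0000000
Total = 0.0006765

0.00068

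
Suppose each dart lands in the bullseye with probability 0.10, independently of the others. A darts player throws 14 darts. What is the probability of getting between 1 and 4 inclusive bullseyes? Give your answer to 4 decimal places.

X ~ Binomial(14, 0.10); P(1 ≤ X ≤ 4) = Σ C(14,k) p^k (1−p)^(14−k) over k:
  k=1: C(14,1)·0.10^1·0.90^13 = 0.355861
  k=2: C(14,2)·0.10^2·0.90^12 = 0.257011
  k=3: C(14,3)·0.10^3·0.90^11 = 0.114227
  k=4: C(14,4)·0.10^4·0.90^10 = 0.034903
Total = 0.762002

0.7620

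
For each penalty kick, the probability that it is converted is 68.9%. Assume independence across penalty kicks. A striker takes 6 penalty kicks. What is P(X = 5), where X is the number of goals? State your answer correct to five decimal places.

X ~ Binomial(n=6, p=0.689).
P(X=5) = C(6,5) · p^5 · (1−p)^1
= 6 · 0.15527 · 0.311 = 0.2897395

0.28974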